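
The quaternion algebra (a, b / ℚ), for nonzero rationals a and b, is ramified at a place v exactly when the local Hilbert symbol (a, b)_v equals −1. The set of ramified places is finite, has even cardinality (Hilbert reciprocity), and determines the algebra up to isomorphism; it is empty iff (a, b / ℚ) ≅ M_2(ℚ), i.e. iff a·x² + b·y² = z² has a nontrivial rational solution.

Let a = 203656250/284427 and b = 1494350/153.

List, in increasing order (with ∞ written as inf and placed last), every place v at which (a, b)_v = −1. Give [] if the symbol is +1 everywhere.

[2, 7]

(a, b) ≡ (49742, 8398) mod (ℚ^×)²; places V = {2, 3, 5, 7, 11, 13, 17, 19, ∞}.
(a,b)_∞: sgn(49742)=+, sgn(8398)=+, so +1.
(a,b)_19: α=1, u≡8; β=1, v≡9 (mod 19); (8|19)=-1, (9|19)=+1; sign (−1)^1·-1^1·+1^1 = +1.
(a,b)_17: α=-1, u≡8; β=-1, v≡15 (mod 17); (8|17)=+1, (15|17)=+1; sign (−1)^0·+1^-1·+1^-1 = +1.
(a,b)_5: α=6, u≡2; β=2, v≡3 (mod 5); (2|5)=-1, (3|5)=-1; sign (−1)^0·-1^2·-1^6 = +1.
(a,b)_11: α=-1, u≡4; β=2, v≡3 (mod 11); (4|11)=+1, (3|11)=+1; sign (−1)^0·+1^2·+1^-1 = +1.
(a,b)_7: α=3, u≡1; β=0, v≡3 (mod 7); (1|7)=+1, (3|7)=-1; sign (−1)^0·+1^0·-1^3 = -1.
(a,b)_3: α=-2, u≡2; β=-2, v≡1 (mod 3); (2|3)=-1, (1|3)=+1; sign (−1)^0·-1^-2·+1^-2 = +1.
(a,b)_2: α=1, β=1; u≡7, v≡7 (mod 8); ε(u)ε(v)=1·1, αω(v)=1·0, βω(u)=1·0; sum ≡ 1  ⇒  -1.
(a,b)_13: α=-2, u≡3; β=1, v≡3 (mod 13); (3|13)=+1, (3|13)=+1; sign (−1)^0·+1^1·+1^-2 = +1.
|Ram(49742, 8398)| = 2, even; anisotropic at {2, 7}.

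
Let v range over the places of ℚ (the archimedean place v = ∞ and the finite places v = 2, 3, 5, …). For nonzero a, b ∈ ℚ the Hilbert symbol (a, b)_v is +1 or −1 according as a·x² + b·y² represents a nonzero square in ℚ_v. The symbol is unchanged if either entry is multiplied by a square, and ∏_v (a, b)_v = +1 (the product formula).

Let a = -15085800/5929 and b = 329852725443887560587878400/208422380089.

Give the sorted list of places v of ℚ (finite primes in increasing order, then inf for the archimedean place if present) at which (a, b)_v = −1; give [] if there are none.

[2, 13, 19, 29]

Mod squares: a ≡ -58, b ≡ 15314. Check v ∈ {∞, 2, 3, 5, 7, 11, 13, 17, 19, 29, 31, 37}.
v=37: a=37^0·(≡11), b=37^2·(≡12) mod 37; (11|37)=+1, (12|37)=+1; (−1)^{0·2·18}·(+1)^2·(+1)^0 = +1.
v=3: a=3^2·(≡2), b=3^2·(≡2) mod 3; (2|3)=-1, (2|3)=-1; (−1)^{2·2·1}·(-1)^2·(-1)^2 = +1.
v=5: a=5^2·(≡2), b=5^2·(≡4) mod 5; (2|5)=-1, (4|5)=+1; (−1)^{2·2·2}·(-1)^2·(+1)^2 = +1.
v=2: v_2(a)=3, v_2(b)=13; units ≡ 3, 1 (mod 8); ε·ε+αω+βω = 1·0+3·0+13·1 ≡ 1  ⇒  (a,b)_2 = -1.
v=7: a=7^-2·(≡6), b=7^-6·(≡6) mod 7; (6|7)=-1, (6|7)=-1; (−1)^{-2·-6·3}·(-1)^-6·(-1)^-2 = +1.
v=17: a=17^2·(≡11), b=17^6·(≡11) mod 17; (11|17)=-1, (11|17)=-1; (−1)^{2·6·8}·(-1)^6·(-1)^2 = +1.
v=11: a=11^-2·(≡8), b=11^-6·(≡2) mod 11; (8|11)=-1, (2|11)=-1; (−1)^{-2·-6·5}·(-1)^-6·(-1)^-2 = +1.
v=∞: -58 < 0 and 15314 > 0  ⇒  (a,b)_∞ = +1.
v=13: a=13^0·(≡11), b=13^1·(≡7) mod 13; (11|13)=-1, (7|13)=-1; (−1)^{0·1·6}·(-1)^1·(-1)^0 = -1.
v=31: a=31^0·(≡5), b=31^1·(≡13) mod 31; (5|31)=+1, (13|31)=-1; (−1)^{0·1·15}·(+1)^1·(-1)^0 = +1.
v=29: a=29^1·(≡18), b=29^4·(≡3) mod 29; (18|29)=-1, (3|29)=-1; (−1)^{1·4·14}·(-1)^4·(-1)^1 = -1.
v=19: a=19^0·(≡10), b=19^1·(≡8) mod 19; (10|19)=-1, (8|19)=-1; (−1)^{0·1·9}·(-1)^1·(-1)^0 = -1.
|Ram(-58, 15314)| = 4, even; anisotropic at {2, 13, 19, 29}.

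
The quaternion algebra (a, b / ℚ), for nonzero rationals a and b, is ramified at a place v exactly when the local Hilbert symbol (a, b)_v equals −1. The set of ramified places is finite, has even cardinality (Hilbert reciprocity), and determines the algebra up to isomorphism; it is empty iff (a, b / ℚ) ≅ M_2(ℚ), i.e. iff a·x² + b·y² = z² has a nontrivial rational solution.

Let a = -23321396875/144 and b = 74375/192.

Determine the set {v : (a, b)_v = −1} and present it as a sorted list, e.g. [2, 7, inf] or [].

(a, b) ≡ (-2635, 357) mod (ℚ^×)²; places V = {2, 3, 5, 7, 17, 31, ∞}.
(a,b)_3: α=-2, u≡2; β=-1, v≡2 (mod 3); (2|3)=-1, (2|3)=-1; sign (−1)^0·-1^-1·-1^-2 = -1.
(a,b)_31: α=1, u≡19; β=0, v≡1 (mod 31); (19|31)=+1, (1|31)=+1; sign (−1)^0·+1^0·+1^1 = +1.
(a,b)_17: α=3, u≡15; β=1, v≡8 (mod 17); (15|17)=+1, (8|17)=+1; sign (−1)^0·+1^1·+1^3 = +1.
(a,b)_7: α=2, u≡4; β=1, v≡2 (mod 7); (4|7)=+1, (2|7)=+1; sign (−1)^0·+1^1·+1^2 = +1.
(a,b)_2: α=-4, β=-6; u≡5, v≡5 (mod 8); ε(u)ε(v)=0·0, αω(v)=-4·1, βω(u)=-6·1; sum ≡ 0  ⇒  +1.
(a,b)_∞: sgn(-2635)=−, sgn(357)=+, so +1.
(a,b)_5: α=5, u≡2; β=4, v≡2 (mod 5); (2|5)=-1, (2|5)=-1; sign (−1)^0·-1^4·-1^5 = -1.
Ram(-2635, 357) = {3, 5}; no ℚ_3-point on the conic.

[3, 5]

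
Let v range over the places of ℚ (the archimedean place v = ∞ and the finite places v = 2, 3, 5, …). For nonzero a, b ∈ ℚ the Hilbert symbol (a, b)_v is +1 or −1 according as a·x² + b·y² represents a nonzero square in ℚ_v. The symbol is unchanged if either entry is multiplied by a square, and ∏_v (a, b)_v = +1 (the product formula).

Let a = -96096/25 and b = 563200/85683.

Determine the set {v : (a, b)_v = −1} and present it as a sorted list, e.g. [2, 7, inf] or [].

(a, b) ≡ (-6006, 66) mod (ℚ^×)²; places V = {2, 3, 5, 7, 11, 13, ∞}.
(a,b)_13: α=1, u≡8; β=-4, v≡9 (mod 13); (8|13)=-1, (9|13)=+1; sign (−1)^0·-1^-4·+1^1 = +1.
(a,b)_5: α=-2, u≡4; β=2, v≡1 (mod 5); (4|5)=+1, (1|5)=+1; sign (−1)^0·+1^2·+1^-2 = +1.
(a,b)_11: α=1, u≡3; β=1, v≡7 (mod 11); (3|11)=+1, (7|11)=-1; sign (−1)^1·+1^1·-1^1 = +1.
(a,b)_3: α=1, u≡2; β=-1, v≡1 (mod 3); (2|3)=-1, (1|3)=+1; sign (−1)^1·-1^-1·+1^1 = +1.
(a,b)_7: α=1, u≡5; β=0, v≡5 (mod 7); (5|7)=-1, (5|7)=-1; sign (−1)^0·-1^0·-1^1 = -1.
(a,b)_∞: sgn(-6006)=−, sgn(66)=+, so +1.
(a,b)_2: α=5, β=11; u≡5, v≡1 (mod 8); ε(u)ε(v)=0·0, αω(v)=5·0, βω(u)=11·1; sum ≡ 1  ⇒  -1.
|Ram(-6006, 66)| = 2, even; anisotropic at {2, 7}.

[2, 7]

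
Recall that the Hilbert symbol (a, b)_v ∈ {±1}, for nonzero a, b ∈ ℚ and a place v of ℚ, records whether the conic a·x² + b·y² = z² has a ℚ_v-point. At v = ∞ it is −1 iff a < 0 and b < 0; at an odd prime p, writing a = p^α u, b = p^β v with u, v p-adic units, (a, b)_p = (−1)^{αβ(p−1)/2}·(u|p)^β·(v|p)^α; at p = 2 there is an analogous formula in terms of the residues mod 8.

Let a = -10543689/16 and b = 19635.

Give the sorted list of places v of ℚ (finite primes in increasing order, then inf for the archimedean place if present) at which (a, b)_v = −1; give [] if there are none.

Mod squares: a ≡ -130169, b ≡ 19635. Check v ∈ {∞, 2, 3, 5, 7, 11, 13, 17, 19, 31}.
v=7: a=7^0·(≡6), b=7^1·(≡5) mod 7; (6|7)=-1, (5|7)=-1; (−1)^{0·1·3}·(-1)^1·(-1)^0 = -1.
v=3: a=3^4·(≡1), b=3^1·(≡2) mod 3; (1|3)=+1, (2|3)=-1; (−1)^{4·1·1}·(+1)^1·(-1)^4 = +1.
v=31: a=31^1·(≡26), b=31^0·(≡12) mod 31; (26|31)=-1, (12|31)=-1; (−1)^{1·0·15}·(-1)^0·(-1)^1 = -1.
v=11: a=11^0·(≡4), b=11^1·(≡3) mod 11; (4|11)=+1, (3|11)=+1; (−1)^{0·1·5}·(+1)^1·(+1)^0 = +1.
v=5: a=5^0·(≡1), b=5^1·(≡2) mod 5; (1|5)=+1, (2|5)=-1; (−1)^{0·1·2}·(+1)^1·(-1)^0 = +1.
v=2: v_2(a)=-4, v_2(b)=0; units ≡ 7, 3 (mod 8); ε·ε+αω+βω = 1·1+-4·1+0·0 ≡ 1  ⇒  (a,b)_2 = -1.
v=∞: -130169 < 0 and 19635 > 0  ⇒  (a,b)_∞ = +1.
v=19: a=19^1·(≡12), b=19^0·(≡8) mod 19; (12|19)=-1, (8|19)=-1; (−1)^{1·0·9}·(-1)^0·(-1)^1 = -1.
v=17: a=17^1·(≡6), b=17^1·(≡16) mod 17; (6|17)=-1, (16|17)=+1; (−1)^{1·1·8}·(-1)^1·(+1)^1 = -1.
v=13: a=13^1·(≡10), b=13^0·(≡5) mod 13; (10|13)=+1, (5|13)=-1; (−1)^{1·0·6}·(+1)^0·(-1)^1 = -1.
Ram(-130169, 19635) = {2, 7, 13, 17, 19, 31}; no ℚ_2-point on the conic.

[2, 7, 13, 17, 19, 31]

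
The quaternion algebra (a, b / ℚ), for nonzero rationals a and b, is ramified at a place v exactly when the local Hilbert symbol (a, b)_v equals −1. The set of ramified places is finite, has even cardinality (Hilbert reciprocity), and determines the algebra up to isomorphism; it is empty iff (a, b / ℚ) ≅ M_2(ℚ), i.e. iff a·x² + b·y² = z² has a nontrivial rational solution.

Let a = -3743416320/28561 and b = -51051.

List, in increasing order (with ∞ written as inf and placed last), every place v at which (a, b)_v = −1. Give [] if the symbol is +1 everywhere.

(a, b) ≡ (-3570, -51051) mod (ℚ^×)²; places V = {2, 3, 5, 7, 11, 13, 17, ∞}.
(a,b)_7: α=1, u≡4; β=1, v≡1 (mod 7); (4|7)=+1, (1|7)=+1; sign (−1)^1·+1^1·+1^1 = -1.
(a,b)_17: α=1, u≡6; β=1, v≡6 (mod 17); (6|17)=-1, (6|17)=-1; sign (−1)^0·-1^1·-1^1 = +1.
(a,b)_5: α=1, u≡1; β=0, v≡4 (mod 5); (1|5)=+1, (4|5)=+1; sign (−1)^0·+1^0·+1^1 = +1.
(a,b)_2: α=21, β=0; u≡7, v≡5 (mod 8); ε(u)ε(v)=1·0, αω(v)=21·1, βω(u)=0·0; sum ≡ 1  ⇒  -1.
(a,b)_3: α=1, u≡1; β=1, v≡2 (mod 3); (1|3)=+1, (2|3)=-1; sign (−1)^1·+1^1·-1^1 = +1.
(a,b)_13: α=-4, u≡6; β=1, v≡12 (mod 13); (6|13)=-1, (12|13)=+1; sign (−1)^0·-1^1·+1^-4 = -1.
(a,b)_∞: sgn(-3570)=−, sgn(-51051)=−, so -1.
(a,b)_11: α=0, u≡1; β=1, v≡1 (mod 11); (1|11)=+1, (1|11)=+1; sign (−1)^0·+1^1·+1^0 = +1.
Ram(-3570, -51051) = {2, 7, 13, ∞}; no ℚ_2-point on the conic.

[2, 7, 13, inf]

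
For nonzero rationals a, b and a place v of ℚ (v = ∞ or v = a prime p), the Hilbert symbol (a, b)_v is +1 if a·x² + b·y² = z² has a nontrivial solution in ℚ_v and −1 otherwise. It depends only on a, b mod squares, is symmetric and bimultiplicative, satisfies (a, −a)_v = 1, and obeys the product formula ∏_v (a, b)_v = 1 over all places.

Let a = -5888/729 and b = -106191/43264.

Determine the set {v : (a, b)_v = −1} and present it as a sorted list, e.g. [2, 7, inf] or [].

[19, inf]

Mod squares: a ≡ -23, b ≡ -1311. Check v ∈ {∞, 2, 3, 13, 19, 23}.
v=19: a=19^0·(≡3), b=19^1·(≡16) mod 19; (3|19)=-1, (16|19)=+1; (−1)^{0·1·9}·(-1)^1·(+1)^0 = -1.
v=23: a=23^1·(≡7), b=23^1·(≡6) mod 23; (7|23)=-1, (6|23)=+1; (−1)^{1·1·11}·(-1)^1·(+1)^1 = +1.
v=∞: -23 < 0 and -1311 < 0  ⇒  (a,b)_∞ = -1.
v=2: v_2(a)=8, v_2(b)=-8; units ≡ 1, 1 (mod 8); ε·ε+αω+βω = 0·0+8·0+-8·0 ≡ 0  ⇒  (a,b)_2 = +1.
v=13: a=13^0·(≡1), b=13^-2·(≡5) mod 13; (1|13)=+1, (5|13)=-1; (−1)^{0·-2·6}·(+1)^-2·(-1)^0 = +1.
v=3: a=3^-6·(≡1), b=3^5·(≡1) mod 3; (1|3)=+1, (1|3)=+1; (−1)^{-6·5·1}·(+1)^5·(+1)^-6 = +1.
|Ram(-23, -1311)| = 2, even; anisotropic at {19, ∞}.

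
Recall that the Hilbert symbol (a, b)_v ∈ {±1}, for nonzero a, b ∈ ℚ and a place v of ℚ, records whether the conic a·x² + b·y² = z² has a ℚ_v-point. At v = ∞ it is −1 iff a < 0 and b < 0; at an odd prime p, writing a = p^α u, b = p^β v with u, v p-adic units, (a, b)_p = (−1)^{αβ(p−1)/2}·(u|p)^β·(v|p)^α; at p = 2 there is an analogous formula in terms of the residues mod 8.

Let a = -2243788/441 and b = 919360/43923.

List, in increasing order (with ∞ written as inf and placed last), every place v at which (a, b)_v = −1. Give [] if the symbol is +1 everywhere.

Mod squares: a ≡ -667, b ≡ 255. Check v ∈ {∞, 2, 3, 5, 7, 11, 13, 17, 23, 29}.
v=7: a=7^-2·(≡3), b=7^0·(≡3) mod 7; (3|7)=-1, (3|7)=-1; (−1)^{-2·0·3}·(-1)^0·(-1)^-2 = +1.
v=11: a=11^0·(≡3), b=11^-4·(≡8) mod 11; (3|11)=+1, (8|11)=-1; (−1)^{0·-4·5}·(+1)^-4·(-1)^0 = +1.
v=23: a=23^1·(≡14), b=23^0·(≡6) mod 23; (14|23)=-1, (6|23)=+1; (−1)^{1·0·11}·(-1)^0·(+1)^1 = +1.
v=2: v_2(a)=2, v_2(b)=6; units ≡ 5, 7 (mod 8); ε·ε+αω+βω = 0·1+2·0+6·1 ≡ 0  ⇒  (a,b)_2 = +1.
v=13: a=13^0·(≡1), b=13^2·(≡5) mod 13; (1|13)=+1, (5|13)=-1; (−1)^{0·2·6}·(+1)^2·(-1)^0 = +1.
v=5: a=5^0·(≡2), b=5^1·(≡4) mod 5; (2|5)=-1, (4|5)=+1; (−1)^{0·1·2}·(-1)^1·(+1)^0 = -1.
v=∞: -667 < 0 and 255 > 0  ⇒  (a,b)_∞ = +1.
v=29: a=29^3·(≡4), b=29^0·(≡24) mod 29; (4|29)=+1, (24|29)=+1; (−1)^{3·0·14}·(+1)^0·(+1)^3 = +1.
v=17: a=17^0·(≡9), b=17^1·(≡13) mod 17; (9|17)=+1, (13|17)=+1; (−1)^{0·1·8}·(+1)^1·(+1)^0 = +1.
v=3: a=3^-2·(≡2), b=3^-1·(≡1) mod 3; (2|3)=-1, (1|3)=+1; (−1)^{-2·-1·1}·(-1)^-1·(+1)^-2 = -1.
|Ram(-667, 255)| = 2, even; anisotropic at {3, 5}.

[3, 5]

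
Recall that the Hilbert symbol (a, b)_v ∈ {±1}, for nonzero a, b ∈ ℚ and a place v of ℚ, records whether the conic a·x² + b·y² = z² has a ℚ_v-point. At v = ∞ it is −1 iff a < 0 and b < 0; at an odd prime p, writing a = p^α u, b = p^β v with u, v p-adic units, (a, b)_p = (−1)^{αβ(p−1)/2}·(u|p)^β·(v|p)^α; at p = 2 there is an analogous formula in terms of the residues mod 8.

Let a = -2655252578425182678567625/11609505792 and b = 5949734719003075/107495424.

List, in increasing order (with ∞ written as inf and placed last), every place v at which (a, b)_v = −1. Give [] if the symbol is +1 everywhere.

(a, b) ≡ (-33915, 187) mod (ℚ^×)²; places V = {2, 3, 5, 7, 11, 13, 17, 19, 23, ∞}.
(a,b)_17: α=1, u≡12; β=1, v≡7 (mod 17); (12|17)=-1, (7|17)=-1; sign (−1)^0·-1^1·-1^1 = +1.
(a,b)_3: α=-11, u≡2; β=-8, v≡1 (mod 3); (2|3)=-1, (1|3)=+1; sign (−1)^0·-1^-8·+1^-11 = +1.
(a,b)_7: α=7, u≡5; β=6, v≡6 (mod 7); (5|7)=-1, (6|7)=-1; sign (−1)^0·-1^6·-1^7 = -1.
(a,b)_11: α=4, u≡5; β=3, v≡8 (mod 11); (5|11)=+1, (8|11)=-1; sign (−1)^0·+1^3·-1^4 = +1.
(a,b)_2: α=-16, β=-14; u≡5, v≡3 (mod 8); ε(u)ε(v)=0·1, αω(v)=-16·1, βω(u)=-14·1; sum ≡ 0  ⇒  +1.
(a,b)_23: α=2, u≡15; β=2, v≡1 (mod 23); (15|23)=-1, (1|23)=+1; sign (−1)^0·-1^2·+1^2 = +1.
(a,b)_5: α=3, u≡2; β=2, v≡2 (mod 5); (2|5)=-1, (2|5)=-1; sign (−1)^0·-1^2·-1^3 = -1.
(a,b)_13: α=4, u≡11; β=2, v≡5 (mod 13); (11|13)=-1, (5|13)=-1; sign (−1)^0·-1^2·-1^4 = +1.
(a,b)_∞: sgn(-33915)=−, sgn(187)=+, so +1.
(a,b)_19: α=3, u≡16; β=0, v≡17 (mod 19); (16|19)=+1, (17|19)=+1; sign (−1)^0·+1^0·+1^3 = +1.
|Ram(-33915, 187)| = 2, even; anisotropic at {5, 7}.

[5, 7]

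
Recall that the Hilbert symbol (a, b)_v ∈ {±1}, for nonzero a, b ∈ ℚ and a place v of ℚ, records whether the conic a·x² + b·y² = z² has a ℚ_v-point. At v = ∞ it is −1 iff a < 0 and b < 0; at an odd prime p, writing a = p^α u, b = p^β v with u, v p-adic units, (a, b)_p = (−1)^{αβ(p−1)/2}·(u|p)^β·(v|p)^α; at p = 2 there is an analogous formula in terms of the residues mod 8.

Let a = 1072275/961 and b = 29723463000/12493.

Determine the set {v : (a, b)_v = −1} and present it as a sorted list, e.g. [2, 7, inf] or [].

[11, 17]

(a, b) ≡ (51, 510510) mod (ℚ^×)²; places V = {2, 3, 5, 7, 11, 13, 17, 29, 31, ∞}.
(a,b)_11: α=0, u≡7; β=1, v≡9 (mod 11); (7|11)=-1, (9|11)=+1; sign (−1)^0·-1^1·+1^0 = -1.
(a,b)_13: α=0, u≡4; β=-1, v≡3 (mod 13); (4|13)=+1, (3|13)=+1; sign (−1)^0·+1^-1·+1^0 = +1.
(a,b)_5: α=2, u≡1; β=3, v≡3 (mod 5); (1|5)=+1, (3|5)=-1; sign (−1)^0·+1^3·-1^2 = +1.
(a,b)_7: α=0, u≡4; β=1, v≡1 (mod 7); (4|7)=+1, (1|7)=+1; sign (−1)^0·+1^1·+1^0 = +1.
(a,b)_3: α=1, u≡2; β=3, v≡1 (mod 3); (2|3)=-1, (1|3)=+1; sign (−1)^1·-1^3·+1^1 = +1.
(a,b)_2: α=0, β=3; u≡3, v≡7 (mod 8); ε(u)ε(v)=1·1, αω(v)=0·0, βω(u)=3·1; sum ≡ 0  ⇒  +1.
(a,b)_31: α=-2, u≡16; β=-2, v≡5 (mod 31); (16|31)=+1, (5|31)=+1; sign (−1)^0·+1^-2·+1^-2 = +1.
(a,b)_∞: sgn(51)=+, sgn(510510)=+, so +1.
(a,b)_17: α=1, u≡10; β=1, v≡9 (mod 17); (10|17)=-1, (9|17)=+1; sign (−1)^0·-1^1·+1^1 = -1.
(a,b)_29: α=2, u≡7; β=2, v≡9 (mod 29); (7|29)=+1, (9|29)=+1; sign (−1)^0·+1^2·+1^2 = +1.
|Ram(51, 510510)| = 2, even; anisotropic at {11, 17}.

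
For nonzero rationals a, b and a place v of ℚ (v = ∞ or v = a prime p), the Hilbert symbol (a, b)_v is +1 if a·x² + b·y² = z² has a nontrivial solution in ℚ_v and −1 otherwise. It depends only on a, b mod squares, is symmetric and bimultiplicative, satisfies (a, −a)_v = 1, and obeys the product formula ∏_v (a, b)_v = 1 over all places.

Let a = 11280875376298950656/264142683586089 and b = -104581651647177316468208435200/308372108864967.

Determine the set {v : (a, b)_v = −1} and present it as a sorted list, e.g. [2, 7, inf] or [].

[17, 23, 41, 47]

(a, b) ≡ (32759, -299) mod (ℚ^×)²; places V = {2, 3, 5, 7, 11, 13, 17, 19, 23, 41, 47, ∞}.
(a,b)_19: α=-2, u≡18; β=-4, v≡1 (mod 19); (18|19)=-1, (1|19)=+1; sign (−1)^0·-1^-4·+1^-2 = +1.
(a,b)_41: α=3, u≡40; β=6, v≡6 (mod 41); (40|41)=+1, (6|41)=-1; sign (−1)^0·+1^6·-1^3 = -1.
(a,b)_∞: sgn(32759)=+, sgn(-299)=−, so +1.
(a,b)_5: α=0, u≡4; β=2, v≡1 (mod 5); (4|5)=+1, (1|5)=+1; sign (−1)^0·+1^2·+1^0 = +1.
(a,b)_23: α=-4, u≡15; β=-3, v≡19 (mod 23); (15|23)=-1, (19|23)=-1; sign (−1)^0·-1^-3·-1^-4 = -1.
(a,b)_3: α=-2, u≡2; β=-4, v≡1 (mod 3); (2|3)=-1, (1|3)=+1; sign (−1)^0·-1^-4·+1^-2 = +1.
(a,b)_47: α=1, u≡29; β=2, v≡39 (mod 47); (29|47)=-1, (39|47)=-1; sign (−1)^0·-1^2·-1^1 = -1.
(a,b)_13: α=2, u≡4; β=5, v≡3 (mod 13); (4|13)=+1, (3|13)=+1; sign (−1)^0·+1^5·+1^2 = +1.
(a,b)_2: α=22, β=30; u≡7, v≡5 (mod 8); ε(u)ε(v)=1·0, αω(v)=22·1, βω(u)=30·0; sum ≡ 0  ⇒  +1.
(a,b)_17: α=3, u≡12; β=0, v≡6 (mod 17); (12|17)=-1, (6|17)=-1; sign (−1)^0·-1^0·-1^3 = -1.
(a,b)_7: α=-4, u≡6; β=-4, v≡2 (mod 7); (6|7)=-1, (2|7)=+1; sign (−1)^0·-1^-4·+1^-4 = +1.
(a,b)_11: α=-2, u≡3; β=0, v≡1 (mod 11); (3|11)=+1, (1|11)=+1; sign (−1)^0·+1^0·+1^-2 = +1.
(32759, -299 / ℚ) ramifies at {17, 23, 41, 47}: a division algebra.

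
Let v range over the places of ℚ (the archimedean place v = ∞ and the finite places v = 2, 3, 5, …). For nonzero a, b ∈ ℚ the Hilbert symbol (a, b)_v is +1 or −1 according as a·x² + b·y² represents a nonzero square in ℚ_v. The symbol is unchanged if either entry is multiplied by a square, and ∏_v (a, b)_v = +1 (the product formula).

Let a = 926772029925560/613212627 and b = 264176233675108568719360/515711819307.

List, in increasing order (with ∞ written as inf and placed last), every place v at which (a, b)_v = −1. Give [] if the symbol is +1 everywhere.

[13, 19]

(a, b) ≡ (8970, 570) mod (ℚ^×)²; places V = {2, 3, 5, 7, 13, 17, 19, 23, 29, ∞}.
(a,b)_23: α=3, u≡11; β=4, v≡3 (mod 23); (11|23)=-1, (3|23)=+1; sign (−1)^0·-1^4·+1^3 = +1.
(a,b)_2: α=3, β=13; u≡5, v≡5 (mod 8); ε(u)ε(v)=0·0, αω(v)=3·1, βω(u)=13·1; sum ≡ 0  ⇒  +1.
(a,b)_3: α=-1, u≡2; β=-1, v≡1 (mod 3); (2|3)=-1, (1|3)=+1; sign (−1)^1·-1^-1·+1^-1 = +1.
(a,b)_13: α=3, u≡1; β=4, v≡8 (mod 13); (1|13)=+1, (8|13)=-1; sign (−1)^0·+1^4·-1^3 = -1.
(a,b)_∞: sgn(8970)=+, sgn(570)=+, so +1.
(a,b)_19: α=2, u≡10; β=3, v≡11 (mod 19); (10|19)=-1, (11|19)=+1; sign (−1)^0·-1^3·+1^2 = -1.
(a,b)_29: α=-4, u≡13; β=-6, v≡27 (mod 29); (13|29)=+1, (27|29)=-1; sign (−1)^0·+1^-6·-1^-4 = +1.
(a,b)_5: α=1, u≡1; β=1, v≡1 (mod 5); (1|5)=+1, (1|5)=+1; sign (−1)^0·+1^1·+1^1 = +1.
(a,b)_7: α=4, u≡6; β=6, v≡6 (mod 7); (6|7)=-1, (6|7)=-1; sign (−1)^0·-1^6·-1^4 = +1.
(a,b)_17: α=-2, u≡7; β=-2, v≡13 (mod 17); (7|17)=-1, (13|17)=+1; sign (−1)^0·-1^-2·+1^-2 = +1.
(8970, 570 / ℚ) ramifies at {13, 19}: a division algebra.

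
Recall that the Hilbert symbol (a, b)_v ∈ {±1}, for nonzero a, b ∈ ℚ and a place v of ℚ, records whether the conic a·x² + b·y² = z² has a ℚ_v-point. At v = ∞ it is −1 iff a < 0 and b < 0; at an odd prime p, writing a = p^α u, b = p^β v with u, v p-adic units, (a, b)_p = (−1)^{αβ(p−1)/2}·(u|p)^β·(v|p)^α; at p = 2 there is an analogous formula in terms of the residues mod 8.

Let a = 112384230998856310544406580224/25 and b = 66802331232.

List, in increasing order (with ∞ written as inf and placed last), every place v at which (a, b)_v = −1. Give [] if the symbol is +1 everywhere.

[3, 7, 11, 17, 41, 53]

Mod squares: a ≡ 208131, b ≡ 463905078. Check v ∈ {∞, 2, 3, 5, 7, 11, 13, 17, 23, 41, 53}.
v=11: a=11^3·(≡4), b=11^0·(≡10) mod 11; (4|11)=+1, (10|11)=-1; (−1)^{3·0·5}·(+1)^0·(-1)^3 = -1.
v=7: a=7^3·(≡1), b=7^1·(≡2) mod 7; (1|7)=+1, (2|7)=+1; (−1)^{3·1·3}·(+1)^1·(+1)^3 = -1.
v=17: a=17^3·(≡5), b=17^1·(≡1) mod 17; (5|17)=-1, (1|17)=+1; (−1)^{3·1·8}·(-1)^1·(+1)^3 = -1.
v=41: a=41^2·(≡6), b=41^1·(≡35) mod 41; (6|41)=-1, (35|41)=-1; (−1)^{2·1·20}·(-1)^1·(-1)^2 = -1.
v=53: a=53^3·(≡45), b=53^1·(≡42) mod 53; (45|53)=-1, (42|53)=+1; (−1)^{3·1·26}·(-1)^1·(+1)^3 = -1.
v=2: v_2(a)=10, v_2(b)=5; units ≡ 3, 3 (mod 8); ε·ε+αω+βω = 1·1+10·1+5·1 ≡ 0  ⇒  (a,b)_2 = +1.
v=23: a=23^2·(≡13), b=23^1·(≡7) mod 23; (13|23)=+1, (7|23)=-1; (−1)^{2·1·11}·(+1)^1·(-1)^2 = +1.
v=3: a=3^7·(≡2), b=3^3·(≡2) mod 3; (2|3)=-1, (2|3)=-1; (−1)^{7·3·1}·(-1)^3·(-1)^7 = -1.
v=5: a=5^-2·(≡4), b=5^0·(≡2) mod 5; (4|5)=+1, (2|5)=-1; (−1)^{-2·0·2}·(+1)^0·(-1)^-2 = +1.
v=13: a=13^2·(≡12), b=13^1·(≡6) mod 13; (12|13)=+1, (6|13)=-1; (−1)^{2·1·6}·(+1)^1·(-1)^2 = +1.
v=∞: 208131 > 0 and 463905078 > 0  ⇒  (a,b)_∞ = +1.
(208131, 463905078 / ℚ) ramifies at {3, 7, 11, 17, 41, 53}: a division algebra.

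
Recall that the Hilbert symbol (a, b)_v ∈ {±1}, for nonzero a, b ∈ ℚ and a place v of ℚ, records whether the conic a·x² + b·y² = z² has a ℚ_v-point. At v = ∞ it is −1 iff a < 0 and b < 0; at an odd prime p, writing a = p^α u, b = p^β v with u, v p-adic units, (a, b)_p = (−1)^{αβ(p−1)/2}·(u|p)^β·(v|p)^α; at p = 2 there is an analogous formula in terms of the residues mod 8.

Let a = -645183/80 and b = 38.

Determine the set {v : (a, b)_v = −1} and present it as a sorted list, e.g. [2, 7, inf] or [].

[2, 5, 7, 19]

Mod squares: a ≡ -7315, b ≡ 38. Check v ∈ {∞, 2, 3, 5, 7, 11, 19}.
v=3: a=3^2·(≡2), b=3^0·(≡2) mod 3; (2|3)=-1, (2|3)=-1; (−1)^{2·0·1}·(-1)^0·(-1)^2 = +1.
v=∞: -7315 < 0 and 38 > 0  ⇒  (a,b)_∞ = +1.
v=2: v_2(a)=-4, v_2(b)=1; units ≡ 5, 3 (mod 8); ε·ε+αω+βω = 0·1+-4·1+1·1 ≡ 1  ⇒  (a,b)_2 = -1.
v=5: a=5^-1·(≡2), b=5^0·(≡3) mod 5; (2|5)=-1, (3|5)=-1; (−1)^{-1·0·2}·(-1)^0·(-1)^-1 = -1.
v=7: a=7^3·(≡3), b=7^0·(≡3) mod 7; (3|7)=-1, (3|7)=-1; (−1)^{3·0·3}·(-1)^0·(-1)^3 = -1.
v=11: a=11^1·(≡7), b=11^0·(≡5) mod 11; (7|11)=-1, (5|11)=+1; (−1)^{1·0·5}·(-1)^0·(+1)^1 = +1.
v=19: a=19^1·(≡18), b=19^1·(≡2) mod 19; (18|19)=-1, (2|19)=-1; (−1)^{1·1·9}·(-1)^1·(-1)^1 = -1.
|Ram(-7315, 38)| = 4, even; anisotropic at {2, 5, 7, 19}.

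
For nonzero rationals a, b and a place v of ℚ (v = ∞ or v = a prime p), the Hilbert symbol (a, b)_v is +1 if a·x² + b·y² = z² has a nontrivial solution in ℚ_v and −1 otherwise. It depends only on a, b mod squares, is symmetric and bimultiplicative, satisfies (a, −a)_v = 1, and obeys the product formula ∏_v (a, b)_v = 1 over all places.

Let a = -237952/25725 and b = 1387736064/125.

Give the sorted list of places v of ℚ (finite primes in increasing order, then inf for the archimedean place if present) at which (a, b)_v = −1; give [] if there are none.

[5, 7]

Mod squares: a ≡ -462, b ≡ 55. Check v ∈ {∞, 2, 3, 5, 7, 11, 13}.
v=2: v_2(a)=7, v_2(b)=10; units ≡ 1, 7 (mod 8); ε·ε+αω+βω = 0·1+7·0+10·0 ≡ 0  ⇒  (a,b)_2 = +1.
v=5: a=5^-2·(≡2), b=5^-3·(≡4) mod 5; (2|5)=-1, (4|5)=+1; (−1)^{-2·-3·2}·(-1)^-3·(+1)^-2 = -1.
v=3: a=3^-1·(≡2), b=3^6·(≡1) mod 3; (2|3)=-1, (1|3)=+1; (−1)^{-1·6·1}·(-1)^6·(+1)^-1 = +1.
v=7: a=7^-3·(≡4), b=7^0·(≡6) mod 7; (4|7)=+1, (6|7)=-1; (−1)^{-3·0·3}·(+1)^0·(-1)^-3 = -1.
v=∞: -462 < 0 and 55 > 0  ⇒  (a,b)_∞ = +1.
v=11: a=11^1·(≡7), b=11^1·(≡3) mod 11; (7|11)=-1, (3|11)=+1; (−1)^{1·1·5}·(-1)^1·(+1)^1 = +1.
v=13: a=13^2·(≡2), b=13^2·(≡4) mod 13; (2|13)=-1, (4|13)=+1; (−1)^{2·2·6}·(-1)^2·(+1)^2 = +1.
|Ram(-462, 55)| = 2, even; anisotropic at {5, 7}.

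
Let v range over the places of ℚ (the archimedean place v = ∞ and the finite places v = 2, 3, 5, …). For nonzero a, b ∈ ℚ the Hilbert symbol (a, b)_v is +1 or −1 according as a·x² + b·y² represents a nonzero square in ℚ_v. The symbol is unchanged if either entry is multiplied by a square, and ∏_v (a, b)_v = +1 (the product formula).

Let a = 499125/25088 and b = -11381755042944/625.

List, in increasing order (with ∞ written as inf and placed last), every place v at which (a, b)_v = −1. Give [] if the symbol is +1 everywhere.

[2, 3]

(a, b) ≡ (330, -66) mod (ℚ^×)²; places V = {2, 3, 5, 7, 11, 13, ∞}.
(a,b)_7: α=-2, u≡4; β=0, v≡4 (mod 7); (4|7)=+1, (4|7)=+1; sign (−1)^0·+1^0·+1^-2 = +1.
(a,b)_13: α=0, u≡5; β=2, v≡4 (mod 13); (5|13)=-1, (4|13)=+1; sign (−1)^0·-1^2·+1^0 = +1.
(a,b)_11: α=3, u≡7; β=7, v≡4 (mod 11); (7|11)=-1, (4|11)=+1; sign (−1)^1·-1^7·+1^3 = +1.
(a,b)_2: α=-9, β=7; u≡5, v≡7 (mod 8); ε(u)ε(v)=0·1, αω(v)=-9·0, βω(u)=7·1; sum ≡ 1  ⇒  -1.
(a,b)_5: α=3, u≡1; β=-4, v≡1 (mod 5); (1|5)=+1, (1|5)=+1; sign (−1)^0·+1^-4·+1^3 = +1.
(a,b)_∞: sgn(330)=+, sgn(-66)=−, so +1.
(a,b)_3: α=1, u≡2; β=3, v≡2 (mod 3); (2|3)=-1, (2|3)=-1; sign (−1)^1·-1^3·-1^1 = -1.
Ram(330, -66) = {2, 3}; no ℚ_2-point on the conic.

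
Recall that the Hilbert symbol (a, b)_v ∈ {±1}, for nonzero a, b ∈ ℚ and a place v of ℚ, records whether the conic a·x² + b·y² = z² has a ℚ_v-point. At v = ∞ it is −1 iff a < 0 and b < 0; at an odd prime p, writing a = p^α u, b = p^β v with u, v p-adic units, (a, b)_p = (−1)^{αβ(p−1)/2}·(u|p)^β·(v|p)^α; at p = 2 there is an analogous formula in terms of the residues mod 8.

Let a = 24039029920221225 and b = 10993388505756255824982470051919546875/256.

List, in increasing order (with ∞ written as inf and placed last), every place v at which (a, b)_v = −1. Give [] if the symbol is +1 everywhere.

(a, b) ≡ (289009, 4992611) mod (ℚ^×)²; places V = {2, 3, 5, 7, 13, 17, 19, 29, 41, 53, ∞}.
(a,b)_41: α=1, u≡6; β=3, v≡8 (mod 41); (6|41)=-1, (8|41)=+1; sign (−1)^0·-1^3·+1^1 = -1.
(a,b)_5: α=2, u≡4; β=6, v≡1 (mod 5); (4|5)=+1, (1|5)=+1; sign (−1)^0·+1^6·+1^2 = +1.
(a,b)_7: α=1, u≡4; β=2, v≡1 (mod 7); (4|7)=+1, (1|7)=+1; sign (−1)^0·+1^2·+1^1 = +1.
(a,b)_19: α=1, u≡5; β=3, v≡12 (mod 19); (5|19)=+1, (12|19)=-1; sign (−1)^1·+1^3·-1^1 = +1.
(a,b)_3: α=4, u≡1; β=0, v≡2 (mod 3); (1|3)=+1, (2|3)=-1; sign (−1)^0·+1^0·-1^4 = +1.
(a,b)_53: α=1, u≡4; β=2, v≡15 (mod 53); (4|53)=+1, (15|53)=+1; sign (−1)^0·+1^2·+1^1 = +1.
(a,b)_2: α=0, β=-8; u≡1, v≡3 (mod 8); ε(u)ε(v)=0·1, αω(v)=0·1, βω(u)=-8·0; sum ≡ 0  ⇒  +1.
(a,b)_17: α=2, u≡9; β=5, v≡1 (mod 17); (9|17)=+1, (1|17)=+1; sign (−1)^0·+1^5·+1^2 = +1.
(a,b)_13: α=2, u≡8; β=5, v≡9 (mod 13); (8|13)=-1, (9|13)=+1; sign (−1)^0·-1^5·+1^2 = -1.
(a,b)_29: α=2, u≡9; β=5, v≡27 (mod 29); (9|29)=+1, (27|29)=-1; sign (−1)^0·+1^5·-1^2 = +1.
(a,b)_∞: sgn(289009)=+, sgn(4992611)=+, so +1.
Ram(289009, 4992611) = {13, 41}; no ℚ_13-point on the conic.

[13, 41]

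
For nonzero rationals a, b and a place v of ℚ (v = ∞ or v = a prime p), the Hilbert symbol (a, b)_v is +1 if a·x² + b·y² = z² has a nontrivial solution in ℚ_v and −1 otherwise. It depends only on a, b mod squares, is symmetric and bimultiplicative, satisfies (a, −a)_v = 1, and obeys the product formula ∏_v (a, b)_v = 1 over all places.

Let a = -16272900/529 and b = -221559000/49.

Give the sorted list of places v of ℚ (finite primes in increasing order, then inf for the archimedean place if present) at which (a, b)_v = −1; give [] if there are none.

[23, inf]

Mod squares: a ≡ -41, b ≡ -13110. Check v ∈ {∞, 2, 3, 5, 7, 13, 19, 23, 41}.
v=23: a=23^-2·(≡14), b=23^1·(≡7) mod 23; (14|23)=-1, (7|23)=-1; (−1)^{-2·1·11}·(-1)^1·(-1)^-2 = -1.
v=5: a=5^2·(≡1), b=5^3·(≡2) mod 5; (1|5)=+1, (2|5)=-1; (−1)^{2·3·2}·(+1)^3·(-1)^2 = +1.
v=∞: -41 < 0 and -13110 < 0  ⇒  (a,b)_∞ = -1.
v=13: a=13^0·(≡5), b=13^2·(≡5) mod 13; (5|13)=-1, (5|13)=-1; (−1)^{0·2·6}·(-1)^2·(-1)^0 = +1.
v=19: a=19^0·(≡9), b=19^1·(≡2) mod 19; (9|19)=+1, (2|19)=-1; (−1)^{0·1·9}·(+1)^1·(-1)^0 = +1.
v=41: a=41^1·(≡5), b=41^0·(≡10) mod 41; (5|41)=+1, (10|41)=+1; (−1)^{1·0·20}·(+1)^0·(+1)^1 = +1.
v=3: a=3^4·(≡1), b=3^1·(≡1) mod 3; (1|3)=+1, (1|3)=+1; (−1)^{4·1·1}·(+1)^1·(+1)^4 = +1.
v=2: v_2(a)=2, v_2(b)=3; units ≡ 7, 5 (mod 8); ε·ε+αω+βω = 1·0+2·1+3·0 ≡ 0  ⇒  (a,b)_2 = +1.
v=7: a=7^2·(≡2), b=7^-2·(≡2) mod 7; (2|7)=+1, (2|7)=+1; (−1)^{2·-2·3}·(+1)^-2·(+1)^2 = +1.
(-41, -13110 / ℚ) ramifies at {23, ∞}: a division algebra.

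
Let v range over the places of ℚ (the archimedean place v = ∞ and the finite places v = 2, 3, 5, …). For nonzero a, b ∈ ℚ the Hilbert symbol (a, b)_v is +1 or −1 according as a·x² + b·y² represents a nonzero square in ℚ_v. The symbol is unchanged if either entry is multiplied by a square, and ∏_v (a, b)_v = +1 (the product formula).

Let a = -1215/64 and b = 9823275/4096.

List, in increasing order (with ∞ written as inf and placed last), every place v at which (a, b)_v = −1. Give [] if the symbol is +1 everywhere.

Mod squares: a ≡ -15, b ≡ 11. Check v ∈ {∞, 2, 3, 5, 7, 11}.
v=3: a=3^5·(≡1), b=3^6·(≡2) mod 3; (1|3)=+1, (2|3)=-1; (−1)^{5·6·1}·(+1)^6·(-1)^5 = -1.
v=∞: -15 < 0 and 11 > 0  ⇒  (a,b)_∞ = +1.
v=5: a=5^1·(≡3), b=5^2·(≡1) mod 5; (3|5)=-1, (1|5)=+1; (−1)^{1·2·2}·(-1)^2·(+1)^1 = +1.
v=11: a=11^0·(≡8), b=11^1·(≡3) mod 11; (8|11)=-1, (3|11)=+1; (−1)^{0·1·5}·(-1)^1·(+1)^0 = -1.
v=2: v_2(a)=-6, v_2(b)=-12; units ≡ 1, 3 (mod 8); ε·ε+αω+βω = 0·1+-6·1+-12·0 ≡ 0  ⇒  (a,b)_2 = +1.
v=7: a=7^0·(≡3), b=7^2·(≡2) mod 7; (3|7)=-1, (2|7)=+1; (−1)^{0·2·3}·(-1)^2·(+1)^0 = +1.
(-15, 11 / ℚ) ramifies at {3, 11}: a division algebra.

[3, 11]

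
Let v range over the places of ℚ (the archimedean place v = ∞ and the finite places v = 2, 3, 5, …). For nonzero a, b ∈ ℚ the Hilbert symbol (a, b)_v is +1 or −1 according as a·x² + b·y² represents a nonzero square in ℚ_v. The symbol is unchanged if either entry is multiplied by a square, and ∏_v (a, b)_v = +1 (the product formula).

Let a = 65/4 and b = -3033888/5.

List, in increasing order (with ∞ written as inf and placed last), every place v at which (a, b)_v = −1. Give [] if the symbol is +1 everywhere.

[3, 11, 13, 17]

Mod squares: a ≡ 65, b ≡ -5610. Check v ∈ {∞, 2, 3, 5, 11, 13, 17}.
v=13: a=13^1·(≡11), b=13^2·(≡8) mod 13; (11|13)=-1, (8|13)=-1; (−1)^{1·2·6}·(-1)^2·(-1)^1 = -1.
v=17: a=17^0·(≡12), b=17^1·(≡14) mod 17; (12|17)=-1, (14|17)=-1; (−1)^{0·1·8}·(-1)^1·(-1)^0 = -1.
v=2: v_2(a)=-2, v_2(b)=5; units ≡ 1, 3 (mod 8); ε·ε+αω+βω = 0·1+-2·1+5·0 ≡ 0  ⇒  (a,b)_2 = +1.
v=11: a=11^0·(≡8), b=11^1·(≡10) mod 11; (8|11)=-1, (10|11)=-1; (−1)^{0·1·5}·(-1)^1·(-1)^0 = -1.
v=5: a=5^1·(≡2), b=5^-1·(≡2) mod 5; (2|5)=-1, (2|5)=-1; (−1)^{1·-1·2}·(-1)^-1·(-1)^1 = +1.
v=3: a=3^0·(≡2), b=3^1·(≡2) mod 3; (2|3)=-1, (2|3)=-1; (−1)^{0·1·1}·(-1)^1·(-1)^0 = -1.
v=∞: 65 > 0 and -5610 < 0  ⇒  (a,b)_∞ = +1.
Ram(65, -5610) = {3, 11, 13, 17}; no ℚ_3-point on the conic.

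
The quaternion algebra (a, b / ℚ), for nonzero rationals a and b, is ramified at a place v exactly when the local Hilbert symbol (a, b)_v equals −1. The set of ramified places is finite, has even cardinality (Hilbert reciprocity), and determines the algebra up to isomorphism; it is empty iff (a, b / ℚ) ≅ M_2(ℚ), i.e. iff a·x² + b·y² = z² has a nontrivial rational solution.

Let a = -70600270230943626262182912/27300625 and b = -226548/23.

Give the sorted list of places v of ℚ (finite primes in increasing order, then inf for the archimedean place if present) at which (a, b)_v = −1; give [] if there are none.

[29, inf]

(a, b) ≡ (-12633647, -144739) mod (ℚ^×)²; places V = {2, 3, 5, 7, 11, 13, 19, 23, 29, 31, 43, 47, ∞}.
(a,b)_∞: sgn(-12633647)=−, sgn(-144739)=−, so -1.
(a,b)_19: α=-2, u≡9; β=0, v≡2 (mod 19); (9|19)=+1, (2|19)=-1; sign (−1)^0·+1^0·-1^-2 = +1.
(a,b)_11: α=-2, u≡7; β=0, v≡8 (mod 11); (7|11)=-1, (8|11)=-1; sign (−1)^0·-1^0·-1^-2 = +1.
(a,b)_31: α=3, u≡16; β=1, v≡30 (mod 31); (16|31)=+1, (30|31)=-1; sign (−1)^1·+1^1·-1^3 = +1.
(a,b)_3: α=2, u≡1; β=2, v≡2 (mod 3); (1|3)=+1, (2|3)=-1; sign (−1)^0·+1^2·-1^2 = +1.
(a,b)_2: α=10, β=2; u≡1, v≡5 (mod 8); ε(u)ε(v)=0·0, αω(v)=10·1, βω(u)=2·0; sum ≡ 0  ⇒  +1.
(a,b)_23: α=1, u≡21; β=-1, v≡2 (mod 23); (21|23)=-1, (2|23)=+1; sign (−1)^1·-1^-1·+1^1 = +1.
(a,b)_13: α=3, u≡3; β=0, v≡12 (mod 13); (3|13)=+1, (12|13)=+1; sign (−1)^0·+1^0·+1^3 = +1.
(a,b)_43: α=2, u≡17; β=0, v≡27 (mod 43); (17|43)=+1, (27|43)=-1; sign (−1)^0·+1^0·-1^2 = +1.
(a,b)_5: α=-4, u≡3; β=0, v≡4 (mod 5); (3|5)=-1, (4|5)=+1; sign (−1)^0·-1^0·+1^-4 = +1.
(a,b)_47: α=1, u≡33; β=0, v≡16 (mod 47); (33|47)=-1, (16|47)=+1; sign (−1)^0·-1^0·+1^1 = +1.
(a,b)_7: α=4, u≡1; β=1, v≡2 (mod 7); (1|7)=+1, (2|7)=+1; sign (−1)^0·+1^1·+1^4 = +1.
(a,b)_29: α=3, u≡7; β=1, v≡26 (mod 29); (7|29)=+1, (26|29)=-1; sign (−1)^0·+1^1·-1^3 = -1.
(-12633647, -144739 / ℚ) ramifies at {29, ∞}: a division algebra.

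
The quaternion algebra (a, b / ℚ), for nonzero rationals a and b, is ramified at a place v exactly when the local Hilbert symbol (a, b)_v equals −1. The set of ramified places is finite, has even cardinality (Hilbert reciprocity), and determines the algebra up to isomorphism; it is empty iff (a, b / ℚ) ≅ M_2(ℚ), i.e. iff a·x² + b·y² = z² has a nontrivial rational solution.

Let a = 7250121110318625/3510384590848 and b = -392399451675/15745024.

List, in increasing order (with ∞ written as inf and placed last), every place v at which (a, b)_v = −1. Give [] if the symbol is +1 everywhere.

Mod squares: a ≡ 20010, b ≡ -667. Check v ∈ {∞, 2, 3, 5, 7, 11, 23, 29, 31}.
v=11: a=11^2·(≡5), b=11^2·(≡5) mod 11; (5|11)=+1, (5|11)=+1; (−1)^{2·2·5}·(+1)^2·(+1)^2 = +1.
v=29: a=29^-1·(≡13), b=29^1·(≡7) mod 29; (13|29)=+1, (7|29)=+1; (−1)^{-1·1·14}·(+1)^1·(+1)^-1 = +1.
v=5: a=5^3·(≡3), b=5^2·(≡2) mod 5; (3|5)=-1, (2|5)=-1; (−1)^{3·2·2}·(-1)^2·(-1)^3 = -1.
v=23: a=23^1·(≡19), b=23^1·(≡15) mod 23; (19|23)=-1, (15|23)=-1; (−1)^{1·1·11}·(-1)^1·(-1)^1 = -1.
v=7: a=7^6·(≡4), b=7^4·(≡6) mod 7; (4|7)=+1, (6|7)=-1; (−1)^{6·4·3}·(+1)^4·(-1)^6 = +1.
v=3: a=3^11·(≡1), b=3^4·(≡2) mod 3; (1|3)=+1, (2|3)=-1; (−1)^{11·4·1}·(+1)^4·(-1)^11 = -1.
v=31: a=31^-4·(≡30), b=31^-2·(≡17) mod 31; (30|31)=-1, (17|31)=-1; (−1)^{-4·-2·15}·(-1)^-2·(-1)^-4 = +1.
v=2: v_2(a)=-17, v_2(b)=-14; units ≡ 5, 5 (mod 8); ε·ε+αω+βω = 0·0+-17·1+-14·1 ≡ 1  ⇒  (a,b)_2 = -1.
v=∞: 20010 > 0 and -667 < 0  ⇒  (a,b)_∞ = +1.
(20010, -667 / ℚ) ramifies at {2, 3, 5, 23}: a division algebra.

[2, 3, 5, 23]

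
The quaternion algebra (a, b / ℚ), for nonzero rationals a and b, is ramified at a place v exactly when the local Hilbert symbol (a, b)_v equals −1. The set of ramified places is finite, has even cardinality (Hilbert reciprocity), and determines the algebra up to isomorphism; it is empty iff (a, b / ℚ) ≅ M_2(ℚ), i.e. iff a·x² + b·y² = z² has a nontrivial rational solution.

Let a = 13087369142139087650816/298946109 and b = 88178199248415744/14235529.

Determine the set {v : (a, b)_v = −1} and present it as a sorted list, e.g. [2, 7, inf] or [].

[2, 7, 13, 19]

(a, b) ≡ (546, 19) mod (ℚ^×)²; places V = {2, 3, 7, 11, 13, 17, 19, ∞}.
(a,b)_∞: sgn(546)=+, sgn(19)=+, so +1.
(a,b)_11: α=-2, u≡7; β=-2, v≡7 (mod 11); (7|11)=-1, (7|11)=-1; sign (−1)^0·-1^-2·-1^-2 = +1.
(a,b)_19: α=4, u≡2; β=3, v≡9 (mod 19); (2|19)=-1, (9|19)=+1; sign (−1)^0·-1^3·+1^4 = -1.
(a,b)_13: α=9, u≡3; β=6, v≡6 (mod 13); (3|13)=+1, (6|13)=-1; sign (−1)^0·+1^6·-1^9 = -1.
(a,b)_7: α=-7, u≡4; β=-6, v≡3 (mod 7); (4|7)=+1, (3|7)=-1; sign (−1)^0·+1^-6·-1^-7 = -1.
(a,b)_2: α=15, β=10; u≡1, v≡3 (mod 8); ε(u)ε(v)=0·1, αω(v)=15·1, βω(u)=10·0; sum ≡ 1  ⇒  -1.
(a,b)_3: α=-1, u≡2; β=2, v≡1 (mod 3); (2|3)=-1, (1|3)=+1; sign (−1)^0·-1^2·+1^-1 = +1.
(a,b)_17: α=2, u≡9; β=2, v≡1 (mod 17); (9|17)=+1, (1|17)=+1; sign (−1)^0·+1^2·+1^2 = +1.
|Ram(546, 19)| = 4, even; anisotropic at {2, 7, 13, 19}.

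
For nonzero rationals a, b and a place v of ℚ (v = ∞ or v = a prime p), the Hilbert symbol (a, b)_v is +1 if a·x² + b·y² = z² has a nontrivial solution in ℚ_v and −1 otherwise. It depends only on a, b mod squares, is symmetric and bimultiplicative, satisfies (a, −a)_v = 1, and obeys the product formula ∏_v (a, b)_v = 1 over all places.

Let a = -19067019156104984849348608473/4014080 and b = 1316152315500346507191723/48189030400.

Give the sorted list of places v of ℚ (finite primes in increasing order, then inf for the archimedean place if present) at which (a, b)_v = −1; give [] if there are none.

[2, 5, 13, 17, 19, 23]

(a, b) ≡ (-17765, 5083) mod (ℚ^×)²; places V = {2, 3, 5, 7, 11, 13, 17, 19, 23, ∞}.
(a,b)_13: α=6, u≡5; β=3, v≡1 (mod 13); (5|13)=-1, (1|13)=+1; sign (−1)^0·-1^3·+1^6 = -1.
(a,b)_19: α=3, u≡12; β=2, v≡12 (mod 19); (12|19)=-1, (12|19)=-1; sign (−1)^0·-1^2·-1^3 = -1.
(a,b)_23: α=4, u≡11; β=3, v≡15 (mod 23); (11|23)=-1, (15|23)=-1; sign (−1)^0·-1^3·-1^4 = -1.
(a,b)_3: α=2, u≡1; β=8, v≡1 (mod 3); (1|3)=+1, (1|3)=+1; sign (−1)^0·+1^8·+1^2 = +1.
(a,b)_5: α=-1, u≡2; β=-2, v≡3 (mod 5); (2|5)=-1, (3|5)=-1; sign (−1)^0·-1^-2·-1^-1 = -1.
(a,b)_7: α=-2, u≡2; β=-6, v≡4 (mod 7); (2|7)=+1, (4|7)=+1; sign (−1)^0·+1^-6·+1^-2 = +1.
(a,b)_∞: sgn(-17765)=−, sgn(5083)=+, so +1.
(a,b)_2: α=-14, β=-14; u≡3, v≡3 (mod 8); ε(u)ε(v)=1·1, αω(v)=-14·1, βω(u)=-14·1; sum ≡ 1  ⇒  -1.
(a,b)_17: α=5, u≡4; β=5, v≡14 (mod 17); (4|17)=+1, (14|17)=-1; sign (−1)^0·+1^5·-1^5 = -1.
(a,b)_11: α=5, u≡6; β=4, v≡5 (mod 11); (6|11)=-1, (5|11)=+1; sign (−1)^0·-1^4·+1^5 = +1.
|Ram(-17765, 5083)| = 6, even; anisotropic at {2, 5, 13, 17, 19, 23}.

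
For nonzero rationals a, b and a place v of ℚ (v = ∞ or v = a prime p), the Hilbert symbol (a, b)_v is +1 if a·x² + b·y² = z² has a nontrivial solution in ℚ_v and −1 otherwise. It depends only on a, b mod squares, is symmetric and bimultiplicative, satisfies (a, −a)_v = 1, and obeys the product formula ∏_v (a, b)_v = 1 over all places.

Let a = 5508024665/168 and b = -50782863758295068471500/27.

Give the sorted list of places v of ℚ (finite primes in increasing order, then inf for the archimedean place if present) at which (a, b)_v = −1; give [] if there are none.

Mod squares: a ≡ 1911876330, b ≡ -151905. Check v ∈ {∞, 2, 3, 5, 7, 11, 13, 19, 29, 31, 41}.
v=13: a=13^1·(≡1), b=13^3·(≡5) mod 13; (1|13)=+1, (5|13)=-1; (−1)^{1·3·6}·(+1)^3·(-1)^1 = -1.
v=11: a=11^2·(≡9), b=11^2·(≡4) mod 11; (9|11)=+1, (4|11)=+1; (−1)^{2·2·5}·(+1)^2·(+1)^2 = +1.
v=2: v_2(a)=-3, v_2(b)=2; units ≡ 5, 7 (mod 8); ε·ε+αω+βω = 0·1+-3·0+2·1 ≡ 0  ⇒  (a,b)_2 = +1.
v=7: a=7^-1·(≡1), b=7^0·(≡2) mod 7; (1|7)=+1, (2|7)=+1; (−1)^{-1·0·3}·(+1)^0·(+1)^-1 = +1.
v=3: a=3^-1·(≡1), b=3^-3·(≡2) mod 3; (1|3)=+1, (2|3)=-1; (−1)^{-1·-3·1}·(+1)^-3·(-1)^-1 = +1.
v=∞: 1911876330 > 0 and -151905 < 0  ⇒  (a,b)_∞ = +1.
v=5: a=5^1·(≡1), b=5^3·(≡4) mod 5; (1|5)=+1, (4|5)=+1; (−1)^{1·3·2}·(+1)^3·(+1)^1 = +1.
v=19: a=19^1·(≡6), b=19^3·(≡1) mod 19; (6|19)=+1, (1|19)=+1; (−1)^{1·3·9}·(+1)^3·(+1)^1 = -1.
v=29: a=29^1·(≡8), b=29^2·(≡11) mod 29; (8|29)=-1, (11|29)=-1; (−1)^{1·2·14}·(-1)^2·(-1)^1 = -1.
v=41: a=41^1·(≡28), b=41^3·(≡19) mod 41; (28|41)=-1, (19|41)=-1; (−1)^{1·3·20}·(-1)^3·(-1)^1 = +1.
v=31: a=31^1·(≡27), b=31^2·(≡3) mod 31; (27|31)=-1, (3|31)=-1; (−1)^{1·2·15}·(-1)^2·(-1)^1 = -1.
(1911876330, -151905 / ℚ) ramifies at {13, 19, 29, 31}: a division algebra.

[13, 19, 29, 31]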